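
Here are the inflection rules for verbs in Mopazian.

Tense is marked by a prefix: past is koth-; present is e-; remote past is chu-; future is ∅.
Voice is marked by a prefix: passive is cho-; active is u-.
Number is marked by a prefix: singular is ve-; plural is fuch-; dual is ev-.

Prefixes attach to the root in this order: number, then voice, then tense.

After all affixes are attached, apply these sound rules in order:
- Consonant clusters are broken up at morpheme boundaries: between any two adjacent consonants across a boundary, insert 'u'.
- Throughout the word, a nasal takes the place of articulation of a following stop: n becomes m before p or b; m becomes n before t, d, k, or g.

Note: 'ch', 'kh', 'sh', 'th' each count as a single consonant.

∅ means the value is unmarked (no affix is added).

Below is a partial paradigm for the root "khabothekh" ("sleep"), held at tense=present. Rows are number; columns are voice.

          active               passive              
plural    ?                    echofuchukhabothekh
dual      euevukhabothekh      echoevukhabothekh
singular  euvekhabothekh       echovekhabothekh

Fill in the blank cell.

Attach number plural fuch- → fuchkhabothekh.
Attach voice active u- → ufuchkhabothekh.
Attach tense present e- → eufuchkhabothekh.
Apply epenthesis: eufuchkhabothekh → eufuchukhabothekh.
Nasal assimilation: no change.

eufuchukhabothekh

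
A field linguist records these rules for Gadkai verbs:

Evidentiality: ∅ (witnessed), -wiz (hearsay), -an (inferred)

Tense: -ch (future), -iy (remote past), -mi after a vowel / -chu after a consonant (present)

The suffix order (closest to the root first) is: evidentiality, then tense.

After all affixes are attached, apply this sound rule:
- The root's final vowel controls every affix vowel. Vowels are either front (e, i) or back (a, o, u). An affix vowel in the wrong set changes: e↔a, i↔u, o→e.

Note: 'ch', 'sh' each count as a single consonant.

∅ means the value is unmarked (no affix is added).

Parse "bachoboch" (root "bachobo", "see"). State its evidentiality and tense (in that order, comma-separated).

Segment: bachobo-ch.
evidentiality: ∅ → witnessed.
tense: -ch → future.

witnessed, future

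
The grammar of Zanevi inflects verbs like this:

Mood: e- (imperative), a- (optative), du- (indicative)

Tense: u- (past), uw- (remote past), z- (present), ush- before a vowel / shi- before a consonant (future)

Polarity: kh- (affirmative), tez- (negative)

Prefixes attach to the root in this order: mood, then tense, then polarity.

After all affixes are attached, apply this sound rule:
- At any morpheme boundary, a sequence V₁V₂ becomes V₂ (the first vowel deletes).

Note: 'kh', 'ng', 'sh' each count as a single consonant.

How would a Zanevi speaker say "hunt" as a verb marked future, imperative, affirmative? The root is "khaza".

khushekhaza

Attach mood imperative e- → ekhaza.
Attach tense future ush- (before vowel 'e') → ushekhaza.
Attach polarity affirmative kh- → khushekhaza.
Vowel deletion: no change.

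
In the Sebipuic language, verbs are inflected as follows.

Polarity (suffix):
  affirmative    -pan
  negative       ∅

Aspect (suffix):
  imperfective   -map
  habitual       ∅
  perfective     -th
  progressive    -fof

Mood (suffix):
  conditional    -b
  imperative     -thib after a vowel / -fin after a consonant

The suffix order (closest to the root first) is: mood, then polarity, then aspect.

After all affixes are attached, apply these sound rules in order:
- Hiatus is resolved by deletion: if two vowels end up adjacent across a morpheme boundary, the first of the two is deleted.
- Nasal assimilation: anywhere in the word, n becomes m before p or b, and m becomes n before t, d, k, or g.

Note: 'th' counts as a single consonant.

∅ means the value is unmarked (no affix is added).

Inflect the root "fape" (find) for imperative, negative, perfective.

fapethibth

Attach mood imperative -thib (after vowel 'e') → fapethib.
polarity = negative: zero marking, form stays fapethib.
Attach aspect perfective -th → fapethibth.
Vowel deletion: no change.
Nasal assimilation: no change.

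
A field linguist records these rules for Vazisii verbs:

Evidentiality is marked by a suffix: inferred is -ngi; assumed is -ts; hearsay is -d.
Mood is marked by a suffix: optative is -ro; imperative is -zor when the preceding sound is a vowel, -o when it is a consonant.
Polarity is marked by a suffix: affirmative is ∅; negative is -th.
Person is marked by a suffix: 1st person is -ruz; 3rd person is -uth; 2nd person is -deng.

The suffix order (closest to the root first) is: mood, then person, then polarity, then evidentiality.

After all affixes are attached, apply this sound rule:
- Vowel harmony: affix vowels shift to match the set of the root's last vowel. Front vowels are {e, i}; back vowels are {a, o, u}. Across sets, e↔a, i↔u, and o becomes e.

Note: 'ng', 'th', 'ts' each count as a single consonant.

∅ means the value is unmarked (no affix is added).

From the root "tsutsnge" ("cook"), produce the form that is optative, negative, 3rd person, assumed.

Attach mood optative -ro → tsutsngero.
Attach person 3rd person -uth → tsutsngerouth.
Attach polarity negative -th → tsutsngerouthth.
Attach evidentiality assumed -ts → tsutsngerouththts.
Apply vowel harmony: tsutsngerouththts → tsutsngereiththts.

tsutsngereiththts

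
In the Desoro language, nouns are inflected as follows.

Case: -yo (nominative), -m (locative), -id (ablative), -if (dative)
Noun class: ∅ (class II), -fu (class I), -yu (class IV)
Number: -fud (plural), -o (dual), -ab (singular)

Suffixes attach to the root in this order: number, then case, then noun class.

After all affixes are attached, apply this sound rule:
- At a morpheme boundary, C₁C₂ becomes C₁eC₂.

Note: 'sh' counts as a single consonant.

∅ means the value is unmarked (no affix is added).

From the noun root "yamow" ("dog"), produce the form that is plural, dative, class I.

yamowefudifefu

Attach number plural -fud → yamowfud.
Attach case dative -if → yamowfudif.
Attach noun class class I -fu → yamowfudiffu.
Apply epenthesis: yamowfudiffu → yamowefudifefu.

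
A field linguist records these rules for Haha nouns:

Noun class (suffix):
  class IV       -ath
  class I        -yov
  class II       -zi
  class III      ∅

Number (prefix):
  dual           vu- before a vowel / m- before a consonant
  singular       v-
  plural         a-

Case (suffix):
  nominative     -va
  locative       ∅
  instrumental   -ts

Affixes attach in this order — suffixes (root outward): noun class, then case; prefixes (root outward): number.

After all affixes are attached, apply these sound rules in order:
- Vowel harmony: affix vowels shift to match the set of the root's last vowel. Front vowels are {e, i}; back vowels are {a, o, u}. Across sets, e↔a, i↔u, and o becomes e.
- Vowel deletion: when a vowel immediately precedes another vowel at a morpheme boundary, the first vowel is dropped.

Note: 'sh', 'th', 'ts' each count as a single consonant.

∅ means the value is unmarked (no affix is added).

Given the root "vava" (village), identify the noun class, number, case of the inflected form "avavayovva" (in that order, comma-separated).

class I, plural, nominative

Segment: a-vava-yov-va.
noun class: -yov → class I.
number: a- → plural.
case: -va → nominative.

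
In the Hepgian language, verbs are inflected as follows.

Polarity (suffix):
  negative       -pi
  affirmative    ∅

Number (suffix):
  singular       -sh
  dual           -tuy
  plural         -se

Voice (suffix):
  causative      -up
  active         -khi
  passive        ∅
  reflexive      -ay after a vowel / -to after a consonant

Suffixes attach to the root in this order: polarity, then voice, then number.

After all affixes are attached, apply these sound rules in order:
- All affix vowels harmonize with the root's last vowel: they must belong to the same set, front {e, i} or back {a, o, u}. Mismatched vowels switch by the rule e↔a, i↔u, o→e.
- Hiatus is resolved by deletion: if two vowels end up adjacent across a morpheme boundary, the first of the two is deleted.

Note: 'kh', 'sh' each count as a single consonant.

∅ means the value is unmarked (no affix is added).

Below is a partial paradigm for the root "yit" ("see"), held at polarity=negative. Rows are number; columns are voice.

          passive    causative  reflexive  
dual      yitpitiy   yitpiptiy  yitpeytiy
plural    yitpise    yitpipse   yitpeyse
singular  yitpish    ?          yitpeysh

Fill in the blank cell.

yitpipsh

Attach polarity negative -pi → yitpi.
Attach voice causative -up → yitpiup.
Attach number singular -sh → yitpiupsh.
Apply vowel harmony: yitpiupsh → yitpiipsh.
Apply vowel deletion: yitpiipsh → yitpipsh.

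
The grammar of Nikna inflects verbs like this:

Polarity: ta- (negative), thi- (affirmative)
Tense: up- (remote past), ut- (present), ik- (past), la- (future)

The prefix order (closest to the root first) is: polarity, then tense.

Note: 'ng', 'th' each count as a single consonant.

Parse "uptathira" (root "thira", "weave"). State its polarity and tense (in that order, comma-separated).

negative, remote past

Segment: up-ta-thira.
polarity: ta- → negative.
tense: up- → remote past.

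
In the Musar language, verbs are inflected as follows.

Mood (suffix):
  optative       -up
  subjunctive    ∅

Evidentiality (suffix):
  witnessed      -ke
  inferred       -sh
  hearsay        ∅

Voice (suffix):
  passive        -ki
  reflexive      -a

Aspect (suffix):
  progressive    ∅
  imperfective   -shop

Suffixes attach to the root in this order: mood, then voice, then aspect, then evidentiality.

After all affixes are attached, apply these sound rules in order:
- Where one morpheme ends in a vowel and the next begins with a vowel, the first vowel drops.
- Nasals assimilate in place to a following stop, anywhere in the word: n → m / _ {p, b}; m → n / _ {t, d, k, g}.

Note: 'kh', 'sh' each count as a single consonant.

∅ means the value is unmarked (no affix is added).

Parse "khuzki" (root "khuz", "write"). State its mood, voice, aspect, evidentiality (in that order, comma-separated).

Segment: khuz-ki.
mood: ∅ → subjunctive.
voice: -ki → passive.
aspect: ∅ → progressive.
evidentiality: ∅ → hearsay.

subjunctive, passive, progressive, hearsay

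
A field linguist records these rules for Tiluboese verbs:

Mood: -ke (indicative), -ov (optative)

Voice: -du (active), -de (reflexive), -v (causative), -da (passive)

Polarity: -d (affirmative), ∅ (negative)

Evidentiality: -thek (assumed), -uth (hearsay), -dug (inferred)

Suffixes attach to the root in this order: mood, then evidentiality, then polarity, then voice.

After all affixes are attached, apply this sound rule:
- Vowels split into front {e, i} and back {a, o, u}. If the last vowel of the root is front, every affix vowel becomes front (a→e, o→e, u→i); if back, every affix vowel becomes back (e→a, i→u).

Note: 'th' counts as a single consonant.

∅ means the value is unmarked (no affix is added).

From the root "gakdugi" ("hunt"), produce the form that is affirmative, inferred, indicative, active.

Attach mood indicative -ke → gakdugike.
Attach evidentiality inferred -dug → gakdugikedug.
Attach polarity affirmative -d → gakdugikedugd.
Attach voice active -du → gakdugikedugddu.
Apply vowel harmony: gakdugikedugddu → gakdugikedigddi.

gakdugikedigddi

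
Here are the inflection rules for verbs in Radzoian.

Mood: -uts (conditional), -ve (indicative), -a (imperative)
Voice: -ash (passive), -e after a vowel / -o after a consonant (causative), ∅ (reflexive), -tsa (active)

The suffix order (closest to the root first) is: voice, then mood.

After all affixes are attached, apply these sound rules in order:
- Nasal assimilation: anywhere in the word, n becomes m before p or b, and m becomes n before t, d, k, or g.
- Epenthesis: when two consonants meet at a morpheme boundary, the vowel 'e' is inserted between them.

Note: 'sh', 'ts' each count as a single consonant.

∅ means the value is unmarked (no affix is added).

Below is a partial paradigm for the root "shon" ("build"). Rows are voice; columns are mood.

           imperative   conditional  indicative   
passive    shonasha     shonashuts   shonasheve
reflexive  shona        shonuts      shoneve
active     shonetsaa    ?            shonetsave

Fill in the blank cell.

Attach voice active -tsa → shontsa.
Attach mood conditional -uts → shontsauts.
Nasal assimilation: no change.
Apply epenthesis: shontsauts → shonetsauts.

shonetsauts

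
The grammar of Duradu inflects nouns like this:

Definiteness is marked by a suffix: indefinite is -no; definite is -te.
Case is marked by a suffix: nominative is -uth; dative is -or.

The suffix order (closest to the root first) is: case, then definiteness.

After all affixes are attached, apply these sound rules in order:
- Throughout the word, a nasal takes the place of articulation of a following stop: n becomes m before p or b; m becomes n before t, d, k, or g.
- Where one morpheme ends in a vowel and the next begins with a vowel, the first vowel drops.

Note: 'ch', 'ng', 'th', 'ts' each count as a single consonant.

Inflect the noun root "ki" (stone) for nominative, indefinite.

Attach case nominative -uth → kiuth.
Attach definiteness indefinite -no → kiuthno.
Nasal assimilation: no change.
Apply vowel deletion: kiuthno → kuthno.

kuthno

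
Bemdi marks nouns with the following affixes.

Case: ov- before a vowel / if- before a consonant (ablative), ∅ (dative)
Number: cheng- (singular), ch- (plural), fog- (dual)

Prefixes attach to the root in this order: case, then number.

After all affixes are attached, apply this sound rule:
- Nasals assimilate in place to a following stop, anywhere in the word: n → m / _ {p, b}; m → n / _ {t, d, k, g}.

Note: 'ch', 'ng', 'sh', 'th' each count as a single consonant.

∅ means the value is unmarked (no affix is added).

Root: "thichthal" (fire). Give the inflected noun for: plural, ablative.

chifthichthal

Attach case ablative if- (before consonant 'th') → ifthichthal.
Attach number plural ch- → chifthichthal.
Nasal assimilation: no change.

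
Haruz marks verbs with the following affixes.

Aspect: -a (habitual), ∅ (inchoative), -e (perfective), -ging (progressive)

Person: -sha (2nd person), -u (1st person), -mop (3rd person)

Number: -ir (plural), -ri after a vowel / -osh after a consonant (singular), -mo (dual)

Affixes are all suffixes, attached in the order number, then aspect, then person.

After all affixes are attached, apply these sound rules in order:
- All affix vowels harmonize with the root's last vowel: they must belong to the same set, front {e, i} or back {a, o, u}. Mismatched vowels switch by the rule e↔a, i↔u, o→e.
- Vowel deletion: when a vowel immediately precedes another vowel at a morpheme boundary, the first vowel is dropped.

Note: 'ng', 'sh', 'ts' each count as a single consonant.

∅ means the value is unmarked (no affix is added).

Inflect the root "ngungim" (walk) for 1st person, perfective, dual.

ngungimmi

Attach number dual -mo → ngungimmo.
Attach aspect perfective -e → ngungimmoe.
Attach person 1st person -u → ngungimmoeu.
Apply vowel harmony: ngungimmoeu → ngungimmeei.
Apply vowel deletion: ngungimmeei → ngungimmi.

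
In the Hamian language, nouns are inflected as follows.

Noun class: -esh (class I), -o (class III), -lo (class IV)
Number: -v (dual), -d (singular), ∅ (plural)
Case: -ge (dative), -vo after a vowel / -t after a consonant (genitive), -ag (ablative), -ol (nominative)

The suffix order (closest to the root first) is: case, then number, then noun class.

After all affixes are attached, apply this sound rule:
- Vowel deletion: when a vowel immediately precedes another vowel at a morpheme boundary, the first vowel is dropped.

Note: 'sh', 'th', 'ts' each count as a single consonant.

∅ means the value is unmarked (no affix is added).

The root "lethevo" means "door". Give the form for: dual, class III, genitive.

lethevovovo

Attach case genitive -vo (after vowel 'o') → lethevovo.
Attach number dual -v → lethevovov.
Attach noun class class III -o → lethevovovo.
Vowel deletion: no change.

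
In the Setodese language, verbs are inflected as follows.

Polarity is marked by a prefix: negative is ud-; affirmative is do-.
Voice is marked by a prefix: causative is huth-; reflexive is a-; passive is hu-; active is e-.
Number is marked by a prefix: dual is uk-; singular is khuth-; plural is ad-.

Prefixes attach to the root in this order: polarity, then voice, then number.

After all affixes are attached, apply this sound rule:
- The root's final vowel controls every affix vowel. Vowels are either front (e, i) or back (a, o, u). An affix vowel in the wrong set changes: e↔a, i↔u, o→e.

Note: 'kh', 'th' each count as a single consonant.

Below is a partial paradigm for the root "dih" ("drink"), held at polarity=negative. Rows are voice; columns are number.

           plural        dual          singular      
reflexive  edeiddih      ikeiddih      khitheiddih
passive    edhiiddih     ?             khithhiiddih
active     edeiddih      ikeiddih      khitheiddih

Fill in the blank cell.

Attach polarity negative ud- → uddih.
Attach voice passive hu- → huuddih.
Attach number dual uk- → ukhuuddih.
Apply vowel harmony: ukhuuddih → ikhiiddih.

ikhiiddih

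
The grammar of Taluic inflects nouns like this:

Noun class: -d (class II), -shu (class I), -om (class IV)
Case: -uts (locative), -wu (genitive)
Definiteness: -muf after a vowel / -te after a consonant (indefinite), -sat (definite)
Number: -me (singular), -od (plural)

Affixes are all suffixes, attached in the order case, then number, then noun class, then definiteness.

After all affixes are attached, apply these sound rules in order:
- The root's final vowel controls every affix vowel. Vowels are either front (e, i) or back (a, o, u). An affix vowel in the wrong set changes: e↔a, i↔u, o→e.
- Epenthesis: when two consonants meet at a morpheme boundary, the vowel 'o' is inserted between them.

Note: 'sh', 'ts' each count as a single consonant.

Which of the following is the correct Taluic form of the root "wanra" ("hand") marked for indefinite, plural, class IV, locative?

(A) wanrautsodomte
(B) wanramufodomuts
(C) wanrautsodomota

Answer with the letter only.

C

Attach case locative -uts → wanrauts.
Attach number plural -od → wanrautsod.
Attach noun class class IV -om → wanrautsodom.
Attach definiteness indefinite -te (after consonant 'm') → wanrautsodomte.
Apply vowel harmony: wanrautsodomte → wanrautsodomta.
Apply epenthesis: wanrautsodomta → wanrautsodomota.
So the correct form is wanrautsodomota, option (C).
(A) wanrautsodomte is wrong: it fails to apply the sound rule(s).
(B) wanramufodomuts is wrong: it has the affixes in the wrong order.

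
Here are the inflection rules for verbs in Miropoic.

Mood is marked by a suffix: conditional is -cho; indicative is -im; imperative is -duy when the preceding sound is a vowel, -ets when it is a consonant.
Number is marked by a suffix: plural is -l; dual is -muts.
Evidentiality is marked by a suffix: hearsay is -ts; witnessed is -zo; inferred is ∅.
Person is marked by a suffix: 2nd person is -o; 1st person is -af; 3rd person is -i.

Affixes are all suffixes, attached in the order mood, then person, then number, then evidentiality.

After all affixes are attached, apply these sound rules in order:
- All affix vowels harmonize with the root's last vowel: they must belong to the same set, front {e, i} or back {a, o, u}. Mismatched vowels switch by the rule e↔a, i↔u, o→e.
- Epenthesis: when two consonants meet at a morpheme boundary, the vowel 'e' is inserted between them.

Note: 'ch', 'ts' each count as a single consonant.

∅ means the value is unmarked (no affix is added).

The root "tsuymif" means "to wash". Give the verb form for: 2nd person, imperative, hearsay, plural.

tsuymifetselets

Attach mood imperative -ets (after consonant 'f') → tsuymifets.
Attach person 2nd person -o → tsuymifetso.
Attach number plural -l → tsuymifetsol.
Attach evidentiality hearsay -ts → tsuymifetsolts.
Apply vowel harmony: tsuymifetsolts → tsuymifetselts.
Apply epenthesis: tsuymifetselts → tsuymifetselets.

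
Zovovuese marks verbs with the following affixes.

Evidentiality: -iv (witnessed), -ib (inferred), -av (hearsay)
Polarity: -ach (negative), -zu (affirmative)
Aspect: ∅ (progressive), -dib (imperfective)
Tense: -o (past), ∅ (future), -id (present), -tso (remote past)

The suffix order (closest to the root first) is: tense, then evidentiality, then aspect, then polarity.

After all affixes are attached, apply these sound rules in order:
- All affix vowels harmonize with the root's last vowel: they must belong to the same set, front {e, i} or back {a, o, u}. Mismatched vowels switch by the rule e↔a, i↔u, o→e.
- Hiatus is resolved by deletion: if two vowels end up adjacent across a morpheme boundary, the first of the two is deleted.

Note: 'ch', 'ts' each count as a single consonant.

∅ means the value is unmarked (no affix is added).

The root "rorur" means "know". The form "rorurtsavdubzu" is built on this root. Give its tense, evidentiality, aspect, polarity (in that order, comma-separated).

Segment: rorur-tso-av-dib-zu.
tense: -tso → remote past.
evidentiality: -av → hearsay.
aspect: -dib → imperfective.
polarity: -zu → affirmative.

remote past, hearsay, imperfective, affirmative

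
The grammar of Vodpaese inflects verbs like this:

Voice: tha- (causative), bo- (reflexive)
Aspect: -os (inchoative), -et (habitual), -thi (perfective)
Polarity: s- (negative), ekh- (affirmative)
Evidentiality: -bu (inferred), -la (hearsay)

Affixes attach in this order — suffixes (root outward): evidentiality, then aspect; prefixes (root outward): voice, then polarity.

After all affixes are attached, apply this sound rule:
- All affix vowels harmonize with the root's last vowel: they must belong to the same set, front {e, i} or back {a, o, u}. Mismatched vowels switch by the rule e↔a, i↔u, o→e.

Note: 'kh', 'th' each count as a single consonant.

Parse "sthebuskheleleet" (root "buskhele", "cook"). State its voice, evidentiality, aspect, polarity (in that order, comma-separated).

causative, hearsay, habitual, negative

Segment: s-tha-buskhele-la-et.
voice: tha- → causative.
evidentiality: -la → hearsay.
aspect: -et → habitual.
polarity: s- → negative.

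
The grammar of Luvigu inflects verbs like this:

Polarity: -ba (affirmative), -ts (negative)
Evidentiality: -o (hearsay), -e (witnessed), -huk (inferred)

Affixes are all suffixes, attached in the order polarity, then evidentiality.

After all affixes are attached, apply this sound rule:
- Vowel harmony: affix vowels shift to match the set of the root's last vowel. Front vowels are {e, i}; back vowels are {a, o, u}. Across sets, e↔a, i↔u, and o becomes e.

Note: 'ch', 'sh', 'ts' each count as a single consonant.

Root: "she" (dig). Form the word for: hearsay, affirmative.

shebee

Attach polarity affirmative -ba → sheba.
Attach evidentiality hearsay -o → shebao.
Apply vowel harmony: shebao → shebee.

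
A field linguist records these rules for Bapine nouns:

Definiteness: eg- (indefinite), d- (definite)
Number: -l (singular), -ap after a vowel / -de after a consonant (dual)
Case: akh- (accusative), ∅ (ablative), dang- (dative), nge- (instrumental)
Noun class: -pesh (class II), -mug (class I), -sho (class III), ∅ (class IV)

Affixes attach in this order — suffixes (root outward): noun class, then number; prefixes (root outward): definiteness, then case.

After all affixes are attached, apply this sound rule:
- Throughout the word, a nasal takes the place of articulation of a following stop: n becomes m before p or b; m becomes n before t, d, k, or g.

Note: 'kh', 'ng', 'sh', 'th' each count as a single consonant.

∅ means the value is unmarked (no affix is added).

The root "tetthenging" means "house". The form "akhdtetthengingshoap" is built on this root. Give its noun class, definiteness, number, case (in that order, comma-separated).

Segment: akh-d-tetthenging-sho-ap.
noun class: -sho → class III.
definiteness: d- → definite.
number: -ap/de → dual.
case: akh- → accusative.

class III, definite, dual, accusative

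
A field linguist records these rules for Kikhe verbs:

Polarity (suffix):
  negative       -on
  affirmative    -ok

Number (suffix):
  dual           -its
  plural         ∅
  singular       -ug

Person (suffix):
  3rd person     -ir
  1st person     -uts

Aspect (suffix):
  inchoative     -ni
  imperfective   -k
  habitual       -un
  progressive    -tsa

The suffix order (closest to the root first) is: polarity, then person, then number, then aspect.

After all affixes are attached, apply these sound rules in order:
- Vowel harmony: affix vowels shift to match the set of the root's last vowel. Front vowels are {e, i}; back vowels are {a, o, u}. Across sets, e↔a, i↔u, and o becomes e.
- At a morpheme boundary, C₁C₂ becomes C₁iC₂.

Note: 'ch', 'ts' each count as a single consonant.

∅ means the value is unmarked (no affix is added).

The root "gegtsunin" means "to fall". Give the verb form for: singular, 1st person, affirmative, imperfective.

Attach polarity affirmative -ok → gegtsuninok.
Attach person 1st person -uts → gegtsuninokuts.
Attach number singular -ug → gegtsuninokutsug.
Attach aspect imperfective -k → gegtsuninokutsugk.
Apply vowel harmony: gegtsuninokutsugk → gegtsuninekitsigk.
Apply epenthesis: gegtsuninekitsigk → gegtsuninekitsigik.

gegtsuninekitsigik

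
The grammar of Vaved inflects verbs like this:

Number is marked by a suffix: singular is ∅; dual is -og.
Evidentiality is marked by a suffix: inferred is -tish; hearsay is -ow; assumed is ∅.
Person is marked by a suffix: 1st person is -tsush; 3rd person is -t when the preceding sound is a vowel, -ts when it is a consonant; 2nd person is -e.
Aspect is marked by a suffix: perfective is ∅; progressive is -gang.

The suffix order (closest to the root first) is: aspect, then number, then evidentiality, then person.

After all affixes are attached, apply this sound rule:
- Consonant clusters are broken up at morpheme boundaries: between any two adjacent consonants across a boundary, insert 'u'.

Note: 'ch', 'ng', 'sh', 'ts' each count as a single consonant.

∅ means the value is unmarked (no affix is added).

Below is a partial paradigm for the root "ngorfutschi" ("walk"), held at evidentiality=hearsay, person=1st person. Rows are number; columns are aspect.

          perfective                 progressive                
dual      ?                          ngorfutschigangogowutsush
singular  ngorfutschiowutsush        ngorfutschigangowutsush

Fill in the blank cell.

aspect = perfective: zero marking, form stays ngorfutschi.
Attach number dual -og → ngorfutschiog.
Attach evidentiality hearsay -ow → ngorfutschiogow.
Attach person 1st person -tsush → ngorfutschiogowtsush.
Apply epenthesis: ngorfutschiogowtsush → ngorfutschiogowutsush.

ngorfutschiogowutsush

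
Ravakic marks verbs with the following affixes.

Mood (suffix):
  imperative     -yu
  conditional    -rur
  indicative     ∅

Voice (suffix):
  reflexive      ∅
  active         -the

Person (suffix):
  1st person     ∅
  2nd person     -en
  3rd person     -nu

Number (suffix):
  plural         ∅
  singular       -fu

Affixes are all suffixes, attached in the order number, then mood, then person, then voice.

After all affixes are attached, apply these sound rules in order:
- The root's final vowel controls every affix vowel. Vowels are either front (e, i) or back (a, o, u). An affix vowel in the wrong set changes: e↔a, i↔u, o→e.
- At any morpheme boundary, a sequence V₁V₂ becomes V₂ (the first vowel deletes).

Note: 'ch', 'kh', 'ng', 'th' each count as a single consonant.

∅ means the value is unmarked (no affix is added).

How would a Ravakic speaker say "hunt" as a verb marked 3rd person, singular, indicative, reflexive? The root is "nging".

Attach number singular -fu → ngingfu.
mood = indicative: zero marking, form stays ngingfu.
Attach person 3rd person -nu → ngingfunu.
voice = reflexive: zero marking, form stays ngingfunu.
Apply vowel harmony: ngingfunu → ngingfini.
Vowel deletion: no change.

ngingfini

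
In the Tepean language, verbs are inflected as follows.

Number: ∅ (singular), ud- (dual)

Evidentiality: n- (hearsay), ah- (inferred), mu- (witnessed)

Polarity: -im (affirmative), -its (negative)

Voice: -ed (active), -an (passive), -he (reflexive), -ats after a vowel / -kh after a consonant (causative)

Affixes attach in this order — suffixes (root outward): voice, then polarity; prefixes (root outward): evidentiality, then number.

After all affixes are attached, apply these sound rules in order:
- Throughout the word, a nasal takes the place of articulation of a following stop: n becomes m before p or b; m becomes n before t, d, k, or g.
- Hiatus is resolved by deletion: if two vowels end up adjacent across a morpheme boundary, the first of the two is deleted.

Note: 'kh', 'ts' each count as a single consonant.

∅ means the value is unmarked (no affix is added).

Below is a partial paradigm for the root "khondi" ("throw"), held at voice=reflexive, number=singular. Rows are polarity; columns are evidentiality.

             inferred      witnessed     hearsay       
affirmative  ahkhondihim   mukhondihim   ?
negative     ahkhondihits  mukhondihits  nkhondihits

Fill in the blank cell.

nkhondihim

Attach evidentiality hearsay n- → nkhondi.
Attach voice reflexive -he → nkhondihe.
number = singular: zero marking, form stays nkhondihe.
Attach polarity affirmative -im → nkhondiheim.
Nasal assimilation: no change.
Apply vowel deletion: nkhondiheim → nkhondihim.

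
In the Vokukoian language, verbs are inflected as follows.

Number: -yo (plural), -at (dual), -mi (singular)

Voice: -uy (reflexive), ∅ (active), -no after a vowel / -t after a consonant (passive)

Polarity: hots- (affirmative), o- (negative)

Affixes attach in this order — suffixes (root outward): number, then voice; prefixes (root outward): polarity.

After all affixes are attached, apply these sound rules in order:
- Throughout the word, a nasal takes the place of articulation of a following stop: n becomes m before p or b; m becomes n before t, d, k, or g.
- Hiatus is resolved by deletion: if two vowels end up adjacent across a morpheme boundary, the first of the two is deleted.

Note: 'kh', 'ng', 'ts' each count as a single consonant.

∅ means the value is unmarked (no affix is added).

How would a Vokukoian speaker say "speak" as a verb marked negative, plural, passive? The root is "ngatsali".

ongatsaliyono

Attach number plural -yo → ngatsaliyo.
Attach polarity negative o- → ongatsaliyo.
Attach voice passive -no (after vowel 'o') → ongatsaliyono.
Nasal assimilation: no change.
Vowel deletion: no change.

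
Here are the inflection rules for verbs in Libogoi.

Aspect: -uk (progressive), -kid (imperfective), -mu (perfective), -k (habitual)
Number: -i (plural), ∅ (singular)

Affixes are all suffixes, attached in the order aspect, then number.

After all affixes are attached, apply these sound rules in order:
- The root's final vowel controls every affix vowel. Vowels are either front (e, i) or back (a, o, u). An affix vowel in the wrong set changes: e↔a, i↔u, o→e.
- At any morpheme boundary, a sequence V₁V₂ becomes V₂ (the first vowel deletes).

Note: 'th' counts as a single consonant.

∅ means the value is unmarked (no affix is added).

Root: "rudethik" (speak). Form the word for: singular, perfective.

rudethikmi

Attach aspect perfective -mu → rudethikmu.
number = singular: zero marking, form stays rudethikmu.
Apply vowel harmony: rudethikmu → rudethikmi.
Vowel deletion: no change.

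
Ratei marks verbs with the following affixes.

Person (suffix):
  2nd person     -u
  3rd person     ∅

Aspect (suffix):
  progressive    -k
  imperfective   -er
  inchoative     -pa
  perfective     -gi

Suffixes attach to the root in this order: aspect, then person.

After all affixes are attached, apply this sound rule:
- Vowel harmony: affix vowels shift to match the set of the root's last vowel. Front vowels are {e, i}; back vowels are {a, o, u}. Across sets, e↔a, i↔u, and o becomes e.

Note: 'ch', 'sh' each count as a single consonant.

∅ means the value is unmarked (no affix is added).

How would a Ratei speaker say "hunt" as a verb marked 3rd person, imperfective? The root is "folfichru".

Attach aspect imperfective -er → folfichruer.
person = 3rd person: zero marking, form stays folfichruer.
Apply vowel harmony: folfichruer → folfichruar.

folfichruar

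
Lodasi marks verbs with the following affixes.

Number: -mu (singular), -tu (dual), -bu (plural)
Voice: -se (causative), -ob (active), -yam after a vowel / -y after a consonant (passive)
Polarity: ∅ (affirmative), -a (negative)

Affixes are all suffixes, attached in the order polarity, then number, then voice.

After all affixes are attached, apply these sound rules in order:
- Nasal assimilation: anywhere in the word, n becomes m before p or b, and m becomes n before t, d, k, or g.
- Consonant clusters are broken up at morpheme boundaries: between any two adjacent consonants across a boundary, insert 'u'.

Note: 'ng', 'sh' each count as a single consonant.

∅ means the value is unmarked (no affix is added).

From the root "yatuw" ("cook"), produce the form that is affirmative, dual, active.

polarity = affirmative: zero marking, form stays yatuw.
Attach number dual -tu → yatuwtu.
Attach voice active -ob → yatuwtuob.
Nasal assimilation: no change.
Apply epenthesis: yatuwtuob → yatuwutuob.

yatuwutuob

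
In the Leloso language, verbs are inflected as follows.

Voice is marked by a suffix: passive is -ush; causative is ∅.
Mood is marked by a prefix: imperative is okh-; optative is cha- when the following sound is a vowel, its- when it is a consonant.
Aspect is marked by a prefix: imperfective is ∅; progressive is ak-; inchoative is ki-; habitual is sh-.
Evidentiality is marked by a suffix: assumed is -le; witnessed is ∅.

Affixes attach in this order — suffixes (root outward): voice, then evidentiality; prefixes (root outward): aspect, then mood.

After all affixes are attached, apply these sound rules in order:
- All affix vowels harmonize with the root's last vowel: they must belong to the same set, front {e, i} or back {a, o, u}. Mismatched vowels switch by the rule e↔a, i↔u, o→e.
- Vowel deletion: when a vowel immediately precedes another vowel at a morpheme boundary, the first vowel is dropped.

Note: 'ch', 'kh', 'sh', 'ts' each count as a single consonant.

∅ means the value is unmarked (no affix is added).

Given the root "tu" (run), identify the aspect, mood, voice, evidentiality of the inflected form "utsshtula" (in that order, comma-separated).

Segment: its-sh-tu-le.
aspect: sh- → habitual.
mood: cha/its- → optative.
voice: ∅ → causative.
evidentiality: -le → assumed.

habitual, optative, causative, assumed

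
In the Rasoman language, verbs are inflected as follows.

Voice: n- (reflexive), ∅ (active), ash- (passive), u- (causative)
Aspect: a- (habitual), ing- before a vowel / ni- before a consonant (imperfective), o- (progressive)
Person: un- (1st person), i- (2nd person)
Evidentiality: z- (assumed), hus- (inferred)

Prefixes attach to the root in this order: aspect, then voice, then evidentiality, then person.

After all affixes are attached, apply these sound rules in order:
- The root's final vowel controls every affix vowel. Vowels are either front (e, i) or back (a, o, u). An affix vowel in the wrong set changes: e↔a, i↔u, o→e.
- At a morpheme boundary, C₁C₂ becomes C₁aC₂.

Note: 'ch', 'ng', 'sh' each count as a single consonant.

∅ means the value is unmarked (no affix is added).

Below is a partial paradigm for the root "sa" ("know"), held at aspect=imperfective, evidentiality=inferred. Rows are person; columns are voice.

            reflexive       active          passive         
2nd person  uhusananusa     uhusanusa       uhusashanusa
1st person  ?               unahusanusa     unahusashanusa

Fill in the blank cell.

unahusananusa

Attach aspect imperfective ni- (before consonant 's') → nisa.
Attach voice reflexive n- → nnisa.
Attach evidentiality inferred hus- → husnnisa.
Attach person 1st person un- → unhusnnisa.
Apply vowel harmony: unhusnnisa → unhusnnusa.
Apply epenthesis: unhusnnusa → unahusananusa.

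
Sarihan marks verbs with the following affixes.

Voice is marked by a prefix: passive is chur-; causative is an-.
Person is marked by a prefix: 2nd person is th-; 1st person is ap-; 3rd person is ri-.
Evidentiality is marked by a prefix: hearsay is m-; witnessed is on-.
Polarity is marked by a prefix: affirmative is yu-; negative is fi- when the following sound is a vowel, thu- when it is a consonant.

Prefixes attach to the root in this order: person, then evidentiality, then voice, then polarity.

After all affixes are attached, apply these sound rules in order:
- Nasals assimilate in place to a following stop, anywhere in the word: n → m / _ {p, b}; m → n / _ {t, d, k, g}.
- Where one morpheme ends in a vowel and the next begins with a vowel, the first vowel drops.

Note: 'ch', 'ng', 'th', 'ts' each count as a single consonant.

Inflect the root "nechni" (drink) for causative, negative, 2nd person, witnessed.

fanonthnechni

Attach person 2nd person th- → thnechni.
Attach evidentiality witnessed on- → onthnechni.
Attach voice causative an- → anonthnechni.
Attach polarity negative fi- (before vowel 'a') → fianonthnechni.
Nasal assimilation: no change.
Apply vowel deletion: fianonthnechni → fanonthnechni.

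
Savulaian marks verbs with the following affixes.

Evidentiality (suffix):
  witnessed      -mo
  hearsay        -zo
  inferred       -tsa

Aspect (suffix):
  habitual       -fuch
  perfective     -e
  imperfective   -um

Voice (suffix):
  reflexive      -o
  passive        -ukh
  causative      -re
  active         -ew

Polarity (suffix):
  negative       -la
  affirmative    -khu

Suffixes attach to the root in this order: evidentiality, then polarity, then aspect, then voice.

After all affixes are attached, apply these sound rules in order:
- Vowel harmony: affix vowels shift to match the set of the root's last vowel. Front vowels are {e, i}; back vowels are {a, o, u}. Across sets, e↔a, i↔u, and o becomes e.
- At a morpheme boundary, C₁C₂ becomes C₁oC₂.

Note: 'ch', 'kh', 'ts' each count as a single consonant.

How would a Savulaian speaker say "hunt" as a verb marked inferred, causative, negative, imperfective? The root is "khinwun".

Attach evidentiality inferred -tsa → khinwuntsa.
Attach polarity negative -la → khinwuntsala.
Attach aspect imperfective -um → khinwuntsalaum.
Attach voice causative -re → khinwuntsalaumre.
Apply vowel harmony: khinwuntsalaumre → khinwuntsalaumra.
Apply epenthesis: khinwuntsalaumra → khinwunotsalaumora.

khinwunotsalaumora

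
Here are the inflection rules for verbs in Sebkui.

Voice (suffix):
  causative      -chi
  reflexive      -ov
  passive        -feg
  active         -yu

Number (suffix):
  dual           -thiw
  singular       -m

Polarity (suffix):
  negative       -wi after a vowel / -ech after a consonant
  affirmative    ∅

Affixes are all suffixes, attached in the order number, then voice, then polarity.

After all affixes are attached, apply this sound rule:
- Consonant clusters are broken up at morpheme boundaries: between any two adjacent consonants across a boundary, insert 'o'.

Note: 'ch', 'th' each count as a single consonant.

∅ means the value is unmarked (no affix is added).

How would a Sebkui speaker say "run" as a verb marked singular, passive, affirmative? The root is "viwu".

Attach number singular -m → viwum.
Attach voice passive -feg → viwumfeg.
polarity = affirmative: zero marking, form stays viwumfeg.
Apply epenthesis: viwumfeg → viwumofeg.

viwumofeg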